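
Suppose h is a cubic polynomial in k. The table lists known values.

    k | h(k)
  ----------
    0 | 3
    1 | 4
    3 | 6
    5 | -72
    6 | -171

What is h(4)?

-17

Write h(k) = ak³ + bk² + ck + d; the 5 given values yield a linear system in the 4 coefficients.
Solving, h(k) = -2k³ + 8k² - 5k + 3.
Then h(4) = -17.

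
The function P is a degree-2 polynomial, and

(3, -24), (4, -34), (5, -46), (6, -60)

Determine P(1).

First differences: -10, -12, -14. Second differences: -2, -2.
Level-2 differences are constant, so P has degree 2.
Fitting a degree-2 polynomial gives P(n) = -n² - 3n - 6.
Then P(1) = -10.

-10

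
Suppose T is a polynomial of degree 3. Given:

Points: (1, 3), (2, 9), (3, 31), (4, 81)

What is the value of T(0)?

1

Write T(x) = ax³ + bx² + cx + d; the 4 given values yield a linear system in the 4 coefficients.
Solving, T(x) = 2x³ - 4x² + 4x + 1.
Then T(0) = 1.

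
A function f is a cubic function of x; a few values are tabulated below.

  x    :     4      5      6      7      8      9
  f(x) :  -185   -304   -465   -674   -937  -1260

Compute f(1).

-20

First differences: -119, -161, -209, -263, -323. Second differences: -42, -48, -54, -60. Third differences: -6, -6, -6.
Level-3 differences are constant, so f has degree 3.
Fitting a degree-3 polynomial gives f(x) = -x³ - 6x² - 4x - 9.
Then f(1) = -20.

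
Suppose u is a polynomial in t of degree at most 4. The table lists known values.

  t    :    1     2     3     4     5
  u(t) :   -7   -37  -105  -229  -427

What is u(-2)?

35

First differences: -30, -68, -124, -198. Second differences: -38, -56, -74. Third differences: -18, -18.
Level-3 differences are constant, so u has degree 3.
Fitting a degree-3 polynomial gives u(t) = -3t³ - t² - 6t + 3.
Then u(-2) = 35.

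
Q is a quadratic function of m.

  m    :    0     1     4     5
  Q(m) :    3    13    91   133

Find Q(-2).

Write Q(m) = am² + bm + c; the 4 given values yield a linear system in the 3 coefficients.
Solving, Q(m) = 4m² + 6m + 3.
Then Q(-2) = 7.

7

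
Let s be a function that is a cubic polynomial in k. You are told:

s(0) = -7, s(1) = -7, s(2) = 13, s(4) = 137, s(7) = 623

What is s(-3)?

Write s(k) = ak³ + bk² + ck + d; the 5 given values yield a linear system in the 4 coefficients.
Solving, s(k) = k³ + 7k² - 8k - 7.
Then s(-3) = 53.

53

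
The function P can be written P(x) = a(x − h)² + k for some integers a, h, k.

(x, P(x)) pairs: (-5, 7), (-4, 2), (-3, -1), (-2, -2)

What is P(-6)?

14

First differences -5, -3, -1; second difference 2 = 2a, so a = 1.
Expanding, the x-coefficient is −2ah = -2h; matching it to the data gives h = -2, and then k = -2.
So P(x) = 1(x + 2)² − 2.
P(-6) = 1·(-4)² − 2 = 14.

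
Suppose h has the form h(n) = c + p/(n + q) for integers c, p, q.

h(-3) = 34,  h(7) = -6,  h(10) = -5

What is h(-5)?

10

(h(n) − c)(n + q) = p for each data point; the three points give a linear system in c and q, then p follows.
Solving: c = -2, q = 2, p = -36, so h(n) = -2 − 36/(n + 2).
Then h(-5) = -2 − 36/(-3) = 10.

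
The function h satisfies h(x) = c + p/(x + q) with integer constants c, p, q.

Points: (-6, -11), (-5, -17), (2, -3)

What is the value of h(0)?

-2

(h(x) − c)(x + q) = p for each data point; the three points give a linear system in c and q, then p follows.
Solving: c = -5, q = 4, p = 12, so h(x) = -5 + 12/(x + 4).
Then h(0) = -5 + 12/4 = -2.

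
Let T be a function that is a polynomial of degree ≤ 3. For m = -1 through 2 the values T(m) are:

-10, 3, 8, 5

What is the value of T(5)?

First differences: 13, 5, -3. Second differences: -8, -8.
Level-2 differences are constant, so T has degree 2.
Fitting a degree-2 polynomial gives T(m) = -4m² + 9m + 3.
Then T(5) = -52.

-52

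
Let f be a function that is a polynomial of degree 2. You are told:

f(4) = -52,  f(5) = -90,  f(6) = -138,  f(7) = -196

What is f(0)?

First differences: -38, -48, -58. Second differences: -10, -10.
Level-2 differences are constant, so f has degree 2.
Fitting a degree-2 polynomial gives f(t) = -5t² + 7t.
The constant term is f(0) = 0.

0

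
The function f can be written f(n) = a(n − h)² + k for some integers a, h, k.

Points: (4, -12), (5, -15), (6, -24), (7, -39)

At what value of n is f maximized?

First differences -3, -9, -15; second difference -6 = 2a, so a = -3.
Expanding, the n-coefficient is −2ah = 6h; matching it to the data gives h = 4, and then k = -12.
So f(n) = -3(n − 4)² − 12.
Hence h = 4.

4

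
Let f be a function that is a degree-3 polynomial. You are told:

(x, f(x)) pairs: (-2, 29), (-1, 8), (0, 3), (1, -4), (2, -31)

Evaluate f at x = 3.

-96

Write f(x) = ax³ + bx² + cx + d; the 5 given values yield a linear system in the 4 coefficients.
Solving, f(x) = -3x³ - x² - 3x + 3.
Then f(3) = -96.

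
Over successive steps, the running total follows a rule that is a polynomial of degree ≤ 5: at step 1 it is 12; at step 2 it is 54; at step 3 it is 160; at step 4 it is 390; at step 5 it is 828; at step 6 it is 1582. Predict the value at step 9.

Write the value at t as h(t).
Write h(t) = at^5 + bt^4 + ct³ + dt² + et + p; the 6 given values yield a linear system in the 6 coefficients.
Solving, the leading coefficient vanishes, and h(t) = t^4 + 7t² + 6t - 2.
Then h(9) = 7180.

7180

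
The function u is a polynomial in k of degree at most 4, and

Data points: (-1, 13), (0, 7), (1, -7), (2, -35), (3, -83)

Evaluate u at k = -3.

25

First differences: -6, -14, -28, -48. Second differences: -8, -14, -20. Third differences: -6, -6.
Level-3 differences are constant, so u has degree 3.
Fitting a degree-3 polynomial gives u(k) = -k³ - 4k² - 9k + 7.
Then u(-3) = 25.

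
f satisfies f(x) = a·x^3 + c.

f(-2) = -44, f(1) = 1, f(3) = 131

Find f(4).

From f(-2) = -44 and f(1) = 1: -8a + c = -44 and 1a + c = 1.
Subtracting: 9a = 45, so a = 5; then c = -44 − 5·(-8) = -4.
So f(x) = 5x³ − 4, and f(4) = 316.

316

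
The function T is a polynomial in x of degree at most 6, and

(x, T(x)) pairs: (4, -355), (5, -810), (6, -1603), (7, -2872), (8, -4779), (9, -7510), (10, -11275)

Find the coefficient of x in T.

2

First differences: -455, -793, -1269, -1907, -2731, -3765. Second differences: -338, -476, -638, -824, -1034. Third differences: -138, -162, -186, -210. Fourth differences: -24, -24, -24.
Level-4 differences are constant, so T has degree 4.
Fitting a degree-4 polynomial gives T(x) = -x^4 - x³ - 3x² + 2x + 5.
The coefficient of x is 2.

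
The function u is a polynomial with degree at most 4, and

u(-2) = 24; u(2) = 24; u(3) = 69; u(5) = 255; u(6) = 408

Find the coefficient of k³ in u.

1

Write u(k) = ak^4 + bk³ + ck² + dk + e; the 5 given values yield a linear system in the 5 coefficients.
Solving, the leading coefficient vanishes, and u(k) = k³ + 6k² - 4k.
The coefficient of k³ is 1.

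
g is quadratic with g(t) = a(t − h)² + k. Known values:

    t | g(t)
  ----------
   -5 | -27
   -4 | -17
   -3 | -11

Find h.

First differences 10, 6; second difference -4 = 2a, so a = -2.
Expanding, the t-coefficient is −2ah = 4h; matching it to the data gives h = -2, and then k = -9.
So g(t) = -2(t + 2)² − 9.
Hence h = -2.

-2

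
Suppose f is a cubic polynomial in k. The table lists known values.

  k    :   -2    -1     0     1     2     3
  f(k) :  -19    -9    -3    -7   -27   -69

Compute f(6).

-387

First differences: 10, 6, -4, -20, -42. Second differences: -4, -10, -16, -22. Third differences: -6, -6, -6.
Level-3 differences are constant, so f has degree 3.
Fitting a degree-3 polynomial gives f(k) = -k³ - 5k² + 2k - 3.
Then f(6) = -387.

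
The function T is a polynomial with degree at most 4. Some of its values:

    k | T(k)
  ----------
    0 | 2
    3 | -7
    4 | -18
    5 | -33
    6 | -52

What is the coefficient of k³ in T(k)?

Write T(k) = ak^4 + bk³ + ck² + dk + e; the 5 given values yield a linear system in the 5 coefficients.
Solving, the top 2 coefficients vanish, and T(k) = -2k² + 3k + 2.
The coefficient of k³ is 0.

0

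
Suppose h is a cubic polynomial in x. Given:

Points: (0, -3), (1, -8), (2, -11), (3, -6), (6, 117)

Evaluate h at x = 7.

214

Write h(x) = ax³ + bx² + cx + d; the 5 given values yield a linear system in the 4 coefficients.
Solving, h(x) = x³ - 2x² - 4x - 3.
Then h(7) = 214.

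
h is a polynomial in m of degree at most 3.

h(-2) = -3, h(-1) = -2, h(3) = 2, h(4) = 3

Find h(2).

1

Write h(m) = am³ + bm² + cm + d; the 4 given values yield a linear system in the 4 coefficients.
Solving, the top 2 coefficients vanish, and h(m) = m - 1.
Then h(2) = 1.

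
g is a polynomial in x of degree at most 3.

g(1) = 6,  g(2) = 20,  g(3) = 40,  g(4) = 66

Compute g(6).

First differences: 14, 20, 26. Second differences: 6, 6.
Level-2 differences are constant, so g has degree 2.
Fitting a degree-2 polynomial gives g(x) = 3x² + 5x - 2.
Then g(6) = 136.

136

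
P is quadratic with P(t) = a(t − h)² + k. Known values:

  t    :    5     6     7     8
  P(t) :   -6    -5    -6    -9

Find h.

6

First differences 1, -1, -3; second difference -2 = 2a, so a = -1.
Expanding, the t-coefficient is −2ah = 2h; matching it to the data gives h = 6, and then k = -5.
So P(t) = -1(t − 6)² − 5.
Hence h = 6.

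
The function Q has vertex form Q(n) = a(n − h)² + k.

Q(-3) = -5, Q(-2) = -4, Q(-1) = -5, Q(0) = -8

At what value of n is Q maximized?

First differences 1, -1, -3; second difference -2 = 2a, so a = -1.
Expanding, the n-coefficient is −2ah = 2h; matching it to the data gives h = -2, and then k = -4.
So Q(n) = -1(n + 2)² − 4.
Hence h = -2.

-2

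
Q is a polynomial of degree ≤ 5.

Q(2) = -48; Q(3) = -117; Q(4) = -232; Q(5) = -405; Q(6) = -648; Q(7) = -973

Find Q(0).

0

First differences: -69, -115, -173, -243, -325. Second differences: -46, -58, -70, -82. Third differences: -12, -12, -12.
Level-3 differences are constant, so Q has degree 3.
Fitting a degree-3 polynomial gives Q(t) = -2t³ - 5t² - 6t.
Then Q(0) = 0.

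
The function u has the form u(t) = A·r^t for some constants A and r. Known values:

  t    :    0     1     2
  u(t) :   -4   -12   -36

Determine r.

3

Consecutive ratio: -12/(-4) = 3, and -36/(-12) = 3, so r = 3.
Then A·3^0 = -4 gives A = -4, and u(t) = -4·3^t.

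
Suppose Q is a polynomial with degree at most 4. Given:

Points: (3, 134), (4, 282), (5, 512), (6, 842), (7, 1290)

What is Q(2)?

50

First differences: 148, 230, 330, 448. Second differences: 82, 100, 118. Third differences: 18, 18.
Level-3 differences are constant, so Q has degree 3.
Fitting a degree-3 polynomial gives Q(m) = 3m³ + 5m² + 2m + 2.
Then Q(2) = 50.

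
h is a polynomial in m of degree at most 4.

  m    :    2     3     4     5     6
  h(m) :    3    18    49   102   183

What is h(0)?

Write h(m) = am^4 + bm³ + cm² + dm + e; the 5 given values yield a linear system in the 5 coefficients.
Solving, the leading coefficient vanishes, and h(m) = m³ - m² + m - 3.
The constant term is h(0) = -3.

-3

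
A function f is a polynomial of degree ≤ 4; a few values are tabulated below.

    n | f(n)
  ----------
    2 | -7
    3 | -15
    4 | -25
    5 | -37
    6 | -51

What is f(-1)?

5

First differences: -8, -10, -12, -14. Second differences: -2, -2, -2.
Level-2 differences are constant, so f has degree 2.
Fitting a degree-2 polynomial gives f(n) = -n² - 3n + 3.
Then f(-1) = 5.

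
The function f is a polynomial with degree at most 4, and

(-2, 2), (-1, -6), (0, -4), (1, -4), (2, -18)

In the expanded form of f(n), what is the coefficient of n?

3

First differences: -8, 2, 0, -14. Second differences: 10, -2, -14. Third differences: -12, -12.
Level-3 differences are constant, so f has degree 3.
Fitting a degree-3 polynomial gives f(n) = -2n³ - n² + 3n - 4.
The coefficient of n is 3.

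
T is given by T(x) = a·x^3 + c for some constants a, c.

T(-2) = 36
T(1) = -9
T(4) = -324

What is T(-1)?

From T(-2) = 36 and T(1) = -9: -8a + c = 36 and 1a + c = -9.
Subtracting: 9a = -45, so a = -5; then c = 36 − (-5)·(-8) = -4.
So T(x) = -5x³ − 4, and T(-1) = 1.

1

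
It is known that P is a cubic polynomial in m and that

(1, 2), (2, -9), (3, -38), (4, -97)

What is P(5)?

-198

Write P(m) = am³ + bm² + cm + d; the 4 given values yield a linear system in the 4 coefficients.
Solving, P(m) = -2m³ + 3m² - 6m + 7.
Then P(5) = -198.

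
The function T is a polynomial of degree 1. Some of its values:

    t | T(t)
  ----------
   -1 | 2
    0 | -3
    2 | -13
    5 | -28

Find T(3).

-18

Write T(t) = at + b; the 4 given values yield a linear system in the 2 coefficients.
Solving, T(t) = -5t - 3.
Then T(3) = -18.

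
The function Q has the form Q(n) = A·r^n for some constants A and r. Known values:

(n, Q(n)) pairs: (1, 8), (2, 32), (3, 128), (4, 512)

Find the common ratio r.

Consecutive ratio: 32/8 = 4, and 128/32 = 4, so r = 4.
Then A·4^1 = 8 gives A = 2, and Q(n) = 2·4^n.

4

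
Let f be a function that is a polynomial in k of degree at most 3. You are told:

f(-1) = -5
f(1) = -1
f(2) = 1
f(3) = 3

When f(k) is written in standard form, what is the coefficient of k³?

Write f(k) = ak³ + bk² + ck + d; the 4 given values yield a linear system in the 4 coefficients.
Solving, the top 2 coefficients vanish, and f(k) = 2k - 3.
The coefficient of k³ is 0.

0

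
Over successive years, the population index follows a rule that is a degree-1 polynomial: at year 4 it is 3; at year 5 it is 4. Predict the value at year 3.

2

Write the value at k as g(k).
Write g(k) = ak + b; the 2 given values yield a linear system in the 2 coefficients.
Solving, g(k) = k - 1.
Then g(3) = 2.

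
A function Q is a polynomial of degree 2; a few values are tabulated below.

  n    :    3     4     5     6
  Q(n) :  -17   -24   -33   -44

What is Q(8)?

-72

First differences: -7, -9, -11. Second differences: -2, -2.
Level-2 differences are constant, so Q has degree 2.
Fitting a degree-2 polynomial gives Q(n) = -n² - 8.
Then Q(8) = -72.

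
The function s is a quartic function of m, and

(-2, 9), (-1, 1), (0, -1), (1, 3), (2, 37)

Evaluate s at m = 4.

Write s(m) = am^4 + bm³ + cm² + dm + e; the 5 given values yield a linear system in the 5 coefficients.
Solving, s(m) = m^4 + 2m³ + 2m² - m - 1.
Then s(4) = 411.

411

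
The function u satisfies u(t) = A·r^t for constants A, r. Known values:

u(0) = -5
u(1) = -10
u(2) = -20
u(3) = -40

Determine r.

Consecutive ratio: -10/(-5) = 2, and -20/(-10) = 2, so r = 2.
Then A·2^0 = -5 gives A = -5, and u(t) = -5·2^t.

2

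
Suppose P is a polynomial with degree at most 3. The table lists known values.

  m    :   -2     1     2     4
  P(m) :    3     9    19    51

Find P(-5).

Write P(m) = am³ + bm² + cm + d; the 4 given values yield a linear system in the 4 coefficients.
Solving, the leading coefficient vanishes, and P(m) = 2m² + 4m + 3.
Then P(-5) = 33.

33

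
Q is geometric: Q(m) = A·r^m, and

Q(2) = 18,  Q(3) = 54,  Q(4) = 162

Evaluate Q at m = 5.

Consecutive ratio: 54/18 = 3, and 162/54 = 3, so r = 3.
Then A·3^2 = 18 gives A = 2, and Q(m) = 2·3^m.
Q(5) = 2·3^5 = 486.

486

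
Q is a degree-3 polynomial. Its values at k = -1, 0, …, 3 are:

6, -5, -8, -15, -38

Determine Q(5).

-180

First differences: -11, -3, -7, -23. Second differences: 8, -4, -16. Third differences: -12, -12.
Level-3 differences are constant, so Q has degree 3.
Fitting a degree-3 polynomial gives Q(k) = -2k³ + 4k² - 5k - 5.
Then Q(5) = -180.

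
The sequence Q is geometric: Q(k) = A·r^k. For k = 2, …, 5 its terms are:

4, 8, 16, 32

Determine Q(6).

64

Consecutive ratio: 8/4 = 2, and 16/8 = 2, so r = 2.
Then A·2^2 = 4 gives A = 1, and Q(k) = 1·2^k.
Q(6) = 1·2^6 = 64.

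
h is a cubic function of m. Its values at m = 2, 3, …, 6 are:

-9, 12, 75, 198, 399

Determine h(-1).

First differences: 21, 63, 123, 201. Second differences: 42, 60, 78. Third differences: 18, 18.
Level-3 differences are constant, so h has degree 3.
Fitting a degree-3 polynomial gives h(m) = 3m³ - 6m² - 6m + 3.
Then h(-1) = 0.

0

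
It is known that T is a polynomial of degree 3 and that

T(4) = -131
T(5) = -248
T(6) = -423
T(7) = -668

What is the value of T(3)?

Write T(m) = am³ + bm² + cm + d; the 4 given values yield a linear system in the 4 coefficients.
Solving, T(m) = -2m³ + m² - 4m - 3.
Then T(3) = -60.

-60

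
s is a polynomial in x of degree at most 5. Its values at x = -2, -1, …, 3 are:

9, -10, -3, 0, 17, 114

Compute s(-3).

Write s(x) = ax^5 + bx^4 + cx³ + dx² + ex + p; the 6 given values yield a linear system in the 6 coefficients.
Solving, the leading coefficient vanishes, and s(x) = 2x^4 - x³ - 4x² + 6x - 3.
Then s(-3) = 132.

132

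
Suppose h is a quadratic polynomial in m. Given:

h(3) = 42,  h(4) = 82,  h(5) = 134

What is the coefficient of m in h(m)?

Write h(m) = am² + bm + c; the 3 given values yield a linear system in the 3 coefficients.
Solving, h(m) = 6m² - 2m - 6.
The coefficient of m is -2.

-2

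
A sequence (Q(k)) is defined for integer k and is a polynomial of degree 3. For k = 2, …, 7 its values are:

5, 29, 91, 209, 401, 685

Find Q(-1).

-19

First differences: 24, 62, 118, 192, 284. Second differences: 38, 56, 74, 92. Third differences: 18, 18, 18.
Level-3 differences are constant, so Q has degree 3.
Fitting a degree-3 polynomial gives Q(k) = 3k³ - 8k² + 7k - 1.
Then Q(-1) = -19.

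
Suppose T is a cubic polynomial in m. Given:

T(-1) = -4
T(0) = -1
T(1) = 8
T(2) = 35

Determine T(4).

Write T(m) = am³ + bm² + cm + d; the 4 given values yield a linear system in the 4 coefficients.
Solving, T(m) = 2m³ + 3m² + 4m - 1.
Then T(4) = 191.

191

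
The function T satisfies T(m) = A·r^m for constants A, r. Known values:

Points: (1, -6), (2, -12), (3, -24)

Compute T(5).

-96

Consecutive ratio: -12/(-6) = 2, and -24/(-12) = 2, so r = 2.
Then A·2^1 = -6 gives A = -3, and T(m) = -3·2^m.
T(5) = -3·2^5 = -96.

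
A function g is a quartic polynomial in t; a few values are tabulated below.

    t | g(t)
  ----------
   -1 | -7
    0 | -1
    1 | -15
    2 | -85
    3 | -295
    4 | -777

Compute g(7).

-5895

First differences: 6, -14, -70, -210, -482. Second differences: -20, -56, -140, -272. Third differences: -36, -84, -132. Fourth differences: -48, -48.
Level-4 differences are constant, so g has degree 4.
Fitting a degree-4 polynomial gives g(t) = -2t^4 - 2t³ - 8t² - 2t - 1.
Then g(7) = -5895.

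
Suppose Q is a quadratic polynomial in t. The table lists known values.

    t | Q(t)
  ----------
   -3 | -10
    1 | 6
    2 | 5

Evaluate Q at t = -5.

Write Q(t) = at² + bt + c; the 3 given values yield a linear system in the 3 coefficients.
Solving, Q(t) = -t² + 2t + 5.
Then Q(-5) = -30.

-30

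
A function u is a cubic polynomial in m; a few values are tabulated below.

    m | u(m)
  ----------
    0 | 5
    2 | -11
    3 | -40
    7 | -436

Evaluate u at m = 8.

Write u(m) = am³ + bm² + cm + d; the 4 given values yield a linear system in the 4 coefficients.
Solving, u(m) = -m³ - 2m² + 5.
Then u(8) = -635.

-635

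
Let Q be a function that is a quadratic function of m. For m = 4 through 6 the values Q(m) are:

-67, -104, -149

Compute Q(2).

Write Q(m) = am² + bm + c; the 3 given values yield a linear system in the 3 coefficients.
Solving, Q(m) = -4m² - m + 1.
Then Q(2) = -17.

-17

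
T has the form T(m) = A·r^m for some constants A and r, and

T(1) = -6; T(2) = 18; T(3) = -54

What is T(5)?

-486

Consecutive ratio: 18/(-6) = -3, and -54/18 = -3, so r = -3.
Then A·(-3)^1 = -6 gives A = 2, and T(m) = 2·(-3)^m.
T(5) = 2·(-3)^5 = -486.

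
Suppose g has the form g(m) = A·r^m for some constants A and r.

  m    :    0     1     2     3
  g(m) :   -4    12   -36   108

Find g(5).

972

Consecutive ratio: 12/(-4) = -3, and -36/12 = -3, so r = -3.
Then A·(-3)^0 = -4 gives A = -4, and g(m) = -4·(-3)^m.
g(5) = -4·(-3)^5 = 972.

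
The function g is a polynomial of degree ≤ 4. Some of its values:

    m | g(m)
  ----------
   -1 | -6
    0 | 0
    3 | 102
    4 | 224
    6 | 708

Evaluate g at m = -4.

-192

Write g(m) = am^4 + bm³ + cm² + dm + e; the 5 given values yield a linear system in the 5 coefficients.
Solving, the leading coefficient vanishes, and g(m) = 3m³ + m² + 4m.
Then g(-4) = -192.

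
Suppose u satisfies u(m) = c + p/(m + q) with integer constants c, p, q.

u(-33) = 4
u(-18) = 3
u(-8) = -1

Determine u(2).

11

(u(m) − c)(m + q) = p for each data point; the three points give a linear system in c and q, then p follows.
Solving: c = 5, q = 3, p = 30, so u(m) = 5 + 30/(m + 3).
Then u(2) = 5 + 30/5 = 11.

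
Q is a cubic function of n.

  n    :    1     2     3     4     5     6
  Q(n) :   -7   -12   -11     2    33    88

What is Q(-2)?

-16

First differences: -5, 1, 13, 31, 55. Second differences: 6, 12, 18, 24. Third differences: 6, 6, 6.
Level-3 differences are constant, so Q has degree 3.
Fitting a degree-3 polynomial gives Q(n) = n³ - 3n² - 3n - 2.
Then Q(-2) = -16.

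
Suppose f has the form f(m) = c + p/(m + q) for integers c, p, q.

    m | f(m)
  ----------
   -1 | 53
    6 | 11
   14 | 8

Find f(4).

(f(m) − c)(m + q) = p for each data point; the three points give a linear system in c and q, then p follows.
Solving: c = 5, q = 2, p = 48, so f(m) = 5 + 48/(m + 2).
Then f(4) = 5 + 48/6 = 13.

13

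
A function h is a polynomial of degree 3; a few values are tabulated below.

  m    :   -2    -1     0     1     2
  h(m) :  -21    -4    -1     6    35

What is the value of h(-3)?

-70

First differences: 17, 3, 7, 29. Second differences: -14, 4, 22. Third differences: 18, 18.
Level-3 differences are constant, so h has degree 3.
Fitting a degree-3 polynomial gives h(m) = 3m³ + 2m² + 2m - 1.
Then h(-3) = -70.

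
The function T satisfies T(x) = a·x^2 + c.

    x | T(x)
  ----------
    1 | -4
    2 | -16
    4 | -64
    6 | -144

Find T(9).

From T(1) = -4 and T(2) = -16: 1a + c = -4 and 4a + c = -16.
Subtracting: 3a = -12, so a = -4; then c = -4 − (-4)·1 = 0.
So T(x) = -4x² + 0, and T(9) = -324.

-324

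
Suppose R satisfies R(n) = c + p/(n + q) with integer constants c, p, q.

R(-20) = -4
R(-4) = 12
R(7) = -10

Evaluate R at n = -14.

-3

(R(n) − c)(n + q) = p for each data point; the three points give a linear system in c and q, then p follows.
Solving: c = -6, q = 2, p = -36, so R(n) = -6 − 36/(n + 2).
Then R(-14) = -6 − 36/(-12) = -3.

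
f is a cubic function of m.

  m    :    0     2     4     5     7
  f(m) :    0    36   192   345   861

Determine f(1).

Write f(m) = am³ + bm² + cm + d; the 5 given values yield a linear system in the 4 coefficients.
Solving, f(m) = 2m³ + 3m² + 4m.
Then f(1) = 9.

9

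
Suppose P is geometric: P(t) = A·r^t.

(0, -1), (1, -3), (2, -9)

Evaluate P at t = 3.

Consecutive ratio: -3/(-1) = 3, and -9/(-3) = 3, so r = 3.
Then A·3^0 = -1 gives A = -1, and P(t) = -1·3^t.
P(3) = -1·3^3 = -27.

-27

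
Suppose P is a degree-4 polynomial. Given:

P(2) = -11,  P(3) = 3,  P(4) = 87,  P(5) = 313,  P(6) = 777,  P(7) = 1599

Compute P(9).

4917

Write P(m) = am^4 + bm³ + cm² + dm + e; the 6 given values yield a linear system in the 5 coefficients.
Solving, P(m) = m^4 - 2m³ - 2m² - 3m + 3.
Then P(9) = 4917.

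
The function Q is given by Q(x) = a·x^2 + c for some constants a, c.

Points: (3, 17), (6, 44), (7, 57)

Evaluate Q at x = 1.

9

From Q(3) = 17 and Q(6) = 44: 9a + c = 17 and 36a + c = 44.
Subtracting: 27a = 27, so a = 1; then c = 17 − 1·9 = 8.
So Q(x) = 1x² + 8, and Q(1) = 9.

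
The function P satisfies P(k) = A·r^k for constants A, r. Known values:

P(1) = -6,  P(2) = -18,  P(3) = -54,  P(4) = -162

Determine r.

3

Consecutive ratio: -18/(-6) = 3, and -54/(-18) = 3, so r = 3.
Then A·3^1 = -6 gives A = -2, and P(k) = -2·3^k.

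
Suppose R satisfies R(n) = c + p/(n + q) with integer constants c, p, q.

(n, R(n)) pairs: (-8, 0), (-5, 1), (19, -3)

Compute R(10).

(R(n) − c)(n + q) = p for each data point; the three points give a linear system in c and q, then p follows.
Solving: c = -2, q = -1, p = -18, so R(n) = -2 − 18/(n − 1).
Then R(10) = -2 − 18/9 = -4.

-4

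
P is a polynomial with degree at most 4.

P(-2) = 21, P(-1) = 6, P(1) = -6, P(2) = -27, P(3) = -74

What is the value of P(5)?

Write P(k) = ak^4 + bk³ + ck² + dk + e; the 5 given values yield a linear system in the 5 coefficients.
Solving, the leading coefficient vanishes, and P(k) = -2k³ - k² - 4k + 1.
Then P(5) = -294.

-294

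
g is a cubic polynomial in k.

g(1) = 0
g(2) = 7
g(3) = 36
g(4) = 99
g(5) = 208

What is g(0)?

First differences: 7, 29, 63, 109. Second differences: 22, 34, 46. Third differences: 12, 12.
Level-3 differences are constant, so g has degree 3.
Fitting a degree-3 polynomial gives g(k) = 2k³ - k² - 4k + 3.
The constant term is g(0) = 3.

3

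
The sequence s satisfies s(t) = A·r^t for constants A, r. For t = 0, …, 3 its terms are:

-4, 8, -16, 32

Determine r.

Consecutive ratio: 8/(-4) = -2, and -16/8 = -2, so r = -2.
Then A·(-2)^0 = -4 gives A = -4, and s(t) = -4·(-2)^t.

-2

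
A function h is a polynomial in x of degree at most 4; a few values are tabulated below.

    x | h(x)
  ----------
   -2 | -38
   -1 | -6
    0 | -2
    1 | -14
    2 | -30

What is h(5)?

First differences: 32, 4, -12, -16. Second differences: -28, -16, -4. Third differences: 12, 12.
Level-3 differences are constant, so h has degree 3.
Fitting a degree-3 polynomial gives h(x) = 2x³ - 8x² - 6x - 2.
Then h(5) = 18.

18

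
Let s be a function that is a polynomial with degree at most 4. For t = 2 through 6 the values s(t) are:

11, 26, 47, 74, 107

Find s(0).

First differences: 15, 21, 27, 33. Second differences: 6, 6, 6.
Level-2 differences are constant, so s has degree 2.
Fitting a degree-2 polynomial gives s(t) = 3t² - 1.
Then s(0) = -1.

-1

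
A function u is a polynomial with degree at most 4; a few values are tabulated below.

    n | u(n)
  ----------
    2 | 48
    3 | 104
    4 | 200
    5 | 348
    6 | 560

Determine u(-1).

First differences: 56, 96, 148, 212. Second differences: 40, 52, 64. Third differences: 12, 12.
Level-3 differences are constant, so u has degree 3.
Fitting a degree-3 polynomial gives u(n) = 2n³ + 2n² + 8n + 8.
Then u(-1) = 0.

0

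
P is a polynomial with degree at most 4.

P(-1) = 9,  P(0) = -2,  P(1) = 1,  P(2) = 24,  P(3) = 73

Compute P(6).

First differences: -11, 3, 23, 49. Second differences: 14, 20, 26. Third differences: 6, 6.
Level-3 differences are constant, so P has degree 3.
Fitting a degree-3 polynomial gives P(t) = t³ + 7t² - 5t - 2.
Then P(6) = 436.

436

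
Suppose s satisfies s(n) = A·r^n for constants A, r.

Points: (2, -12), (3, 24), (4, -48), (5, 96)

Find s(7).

Consecutive ratio: 24/(-12) = -2, and -48/24 = -2, so r = -2.
Then A·(-2)^2 = -12 gives A = -3, and s(n) = -3·(-2)^n.
s(7) = -3·(-2)^7 = 384.

384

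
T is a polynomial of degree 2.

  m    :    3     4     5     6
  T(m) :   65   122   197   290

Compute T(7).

401

Write T(m) = am² + bm + c; the 4 given values yield a linear system in the 3 coefficients.
Solving, T(m) = 9m² - 6m + 2.
Then T(7) = 401.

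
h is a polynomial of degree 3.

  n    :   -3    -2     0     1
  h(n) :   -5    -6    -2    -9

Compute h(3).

-71

Write h(n) = an³ + bn² + cn + d; the 4 given values yield a linear system in the 4 coefficients.
Solving, h(n) = -n³ - 4n² - 2n - 2.
Then h(3) = -71.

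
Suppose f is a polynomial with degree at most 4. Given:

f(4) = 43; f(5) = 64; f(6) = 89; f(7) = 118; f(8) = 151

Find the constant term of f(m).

First differences: 21, 25, 29, 33. Second differences: 4, 4, 4.
Level-2 differences are constant, so f has degree 2.
Fitting a degree-2 polynomial gives f(m) = 2m² + 3m - 1.
The constant term is f(0) = -1.

-1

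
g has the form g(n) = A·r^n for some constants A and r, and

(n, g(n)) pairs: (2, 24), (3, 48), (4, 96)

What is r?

2

Consecutive ratio: 48/24 = 2, and 96/48 = 2, so r = 2.
Then A·2^2 = 24 gives A = 6, and g(n) = 6·2^n.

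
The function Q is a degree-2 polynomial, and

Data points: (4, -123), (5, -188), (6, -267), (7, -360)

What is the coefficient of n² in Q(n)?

Write Q(n) = an² + bn + c; the 4 given values yield a linear system in the 3 coefficients.
Solving, Q(n) = -7n² - 2n - 3.
The coefficient of n² is -7.

-7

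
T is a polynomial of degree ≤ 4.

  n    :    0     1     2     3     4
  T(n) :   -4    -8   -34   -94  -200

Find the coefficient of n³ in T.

Write T(n) = an^4 + bn³ + cn² + dn + e; the 5 given values yield a linear system in the 5 coefficients.
Solving, the leading coefficient vanishes, and T(n) = -2n³ - 5n² + 3n - 4.
The coefficient of n³ is -2.

-2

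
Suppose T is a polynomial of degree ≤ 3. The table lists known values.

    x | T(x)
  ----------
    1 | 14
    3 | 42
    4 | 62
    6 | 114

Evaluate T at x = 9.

222

Write T(x) = ax³ + bx² + cx + d; the 4 given values yield a linear system in the 4 coefficients.
Solving, the leading coefficient vanishes, and T(x) = 2x² + 6x + 6.
Then T(9) = 222.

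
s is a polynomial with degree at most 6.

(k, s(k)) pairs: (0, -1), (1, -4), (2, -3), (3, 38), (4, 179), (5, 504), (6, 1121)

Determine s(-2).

Write s(k) = ak^6 + bk^5 + ck^4 + dk³ + ek² + pk + q; the 7 given values yield a linear system in the 7 coefficients.
Solving, the top 2 coefficients vanish, and s(k) = k^4 - 5k² + k - 1.
Then s(-2) = -7.

-7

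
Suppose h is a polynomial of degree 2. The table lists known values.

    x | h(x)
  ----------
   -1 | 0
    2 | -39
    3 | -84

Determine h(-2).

Write h(x) = ax² + bx + c; the 3 given values yield a linear system in the 3 coefficients.
Solving, h(x) = -8x² - 5x + 3.
Then h(-2) = -19.

-19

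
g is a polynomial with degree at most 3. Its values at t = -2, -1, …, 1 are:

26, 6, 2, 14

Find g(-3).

62

Write g(t) = at³ + bt² + ct + d; the 4 given values yield a linear system in the 4 coefficients.
Solving, the leading coefficient vanishes, and g(t) = 8t² + 4t + 2.
Then g(-3) = 62.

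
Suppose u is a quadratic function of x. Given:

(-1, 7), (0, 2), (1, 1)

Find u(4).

Write u(x) = ax² + bx + c; the 3 given values yield a linear system in the 3 coefficients.
Solving, u(x) = 2x² - 3x + 2.
Then u(4) = 22.

22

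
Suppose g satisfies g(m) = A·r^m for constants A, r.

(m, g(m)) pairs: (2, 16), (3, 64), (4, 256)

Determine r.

4

Consecutive ratio: 64/16 = 4, and 256/64 = 4, so r = 4.
Then A·4^2 = 16 gives A = 1, and g(m) = 1·4^m.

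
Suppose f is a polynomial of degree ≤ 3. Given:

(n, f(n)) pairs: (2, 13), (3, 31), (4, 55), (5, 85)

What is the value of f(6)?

First differences: 18, 24, 30. Second differences: 6, 6.
Level-2 differences are constant, so f has degree 2.
Extending the table by one column gives the next first difference 36, so f(6) = 85 + 36 = 121.

121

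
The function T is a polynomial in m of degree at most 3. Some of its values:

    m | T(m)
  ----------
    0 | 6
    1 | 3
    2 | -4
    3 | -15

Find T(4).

-30

First differences: -3, -7, -11. Second differences: -4, -4.
Level-2 differences are constant, so T has degree 2.
Fitting a degree-2 polynomial gives T(m) = -2m² - m + 6.
Then T(4) = -30.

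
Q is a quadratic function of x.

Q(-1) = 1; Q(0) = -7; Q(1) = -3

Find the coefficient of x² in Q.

6

Write Q(x) = ax² + bx + c; the 3 given values yield a linear system in the 3 coefficients.
Solving, Q(x) = 6x² - 2x - 7.
The coefficient of x² is 6.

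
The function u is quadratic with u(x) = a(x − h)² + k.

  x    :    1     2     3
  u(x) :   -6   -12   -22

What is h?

0

First differences -6, -10; second difference -4 = 2a, so a = -2.
Expanding, the x-coefficient is −2ah = 4h; matching it to the data gives h = 0, and then k = -4.
So u(x) = -2(x + 0)² − 4.
Hence h = 0.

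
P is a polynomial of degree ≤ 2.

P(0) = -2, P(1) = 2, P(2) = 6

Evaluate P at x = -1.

-6

First differences: 4, 4.
Level-1 differences are constant, so P has degree 1.
Fitting a degree-1 polynomial gives P(x) = 4x - 2.
Then P(-1) = -6.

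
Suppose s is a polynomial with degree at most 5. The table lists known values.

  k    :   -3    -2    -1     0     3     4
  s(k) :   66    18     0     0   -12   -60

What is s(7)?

-504

Write s(k) = ak^5 + bk^4 + ck³ + dk² + ek + p; the 6 given values yield a linear system in the 6 coefficients.
Solving, the top 2 coefficients vanish, and s(k) = -2k³ + 3k² + 5k.
Then s(7) = -504.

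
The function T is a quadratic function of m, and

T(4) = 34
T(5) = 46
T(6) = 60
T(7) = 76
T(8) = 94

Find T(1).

First differences: 12, 14, 16, 18. Second differences: 2, 2, 2.
Level-2 differences are constant, so T has degree 2.
Fitting a degree-2 polynomial gives T(m) = m² + 3m + 6.
Then T(1) = 10.

10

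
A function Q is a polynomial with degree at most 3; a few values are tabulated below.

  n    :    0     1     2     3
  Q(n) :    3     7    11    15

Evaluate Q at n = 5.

23

Write Q(n) = an³ + bn² + cn + d; the 4 given values yield a linear system in the 4 coefficients.
Solving, the top 2 coefficients vanish, and Q(n) = 4n + 3.
Then Q(5) = 23.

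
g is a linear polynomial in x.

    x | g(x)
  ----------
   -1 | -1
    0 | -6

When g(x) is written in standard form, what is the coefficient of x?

-5

Write g(x) = ax + b; the 2 given values yield a linear system in the 2 coefficients.
Solving, g(x) = -5x - 6.
The coefficient of x is -5.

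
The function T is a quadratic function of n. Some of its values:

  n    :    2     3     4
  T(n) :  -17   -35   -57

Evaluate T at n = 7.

Write T(n) = an² + bn + c; the 3 given values yield a linear system in the 3 coefficients.
Solving, T(n) = -2n² - 8n + 7.
Then T(7) = -147.

-147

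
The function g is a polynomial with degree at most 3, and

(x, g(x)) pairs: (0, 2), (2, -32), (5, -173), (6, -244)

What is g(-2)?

Write g(x) = ax³ + bx² + cx + d; the 4 given values yield a linear system in the 4 coefficients.
Solving, the leading coefficient vanishes, and g(x) = -6x² - 5x + 2.
Then g(-2) = -12.

-12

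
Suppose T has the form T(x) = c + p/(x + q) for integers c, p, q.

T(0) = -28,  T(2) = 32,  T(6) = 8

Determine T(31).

3

(T(x) − c)(x + q) = p for each data point; the three points give a linear system in c and q, then p follows.
Solving: c = 2, q = -1, p = 30, so T(x) = 2 + 30/(x − 1).
Then T(31) = 2 + 30/30 = 3.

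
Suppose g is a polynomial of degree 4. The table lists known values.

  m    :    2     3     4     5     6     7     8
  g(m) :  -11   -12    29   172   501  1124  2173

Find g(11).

Write g(m) = am^4 + bm³ + cm² + dm + e; the 7 given values yield a linear system in the 5 coefficients.
Solving, g(m) = m^4 - 4m³ + 2m² - 3.
Then g(11) = 9556.

9556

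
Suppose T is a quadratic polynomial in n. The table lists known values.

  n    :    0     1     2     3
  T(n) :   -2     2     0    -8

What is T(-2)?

First differences: 4, -2, -8. Second differences: -6, -6.
Level-2 differences are constant, so T has degree 2.
Fitting a degree-2 polynomial gives T(n) = -3n² + 7n - 2.
Then T(-2) = -28.

-28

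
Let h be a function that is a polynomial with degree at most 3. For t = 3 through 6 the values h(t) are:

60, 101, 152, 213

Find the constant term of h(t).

-3

First differences: 41, 51, 61. Second differences: 10, 10.
Level-2 differences are constant, so h has degree 2.
Fitting a degree-2 polynomial gives h(t) = 5t² + 6t - 3.
The constant term is h(0) = -3.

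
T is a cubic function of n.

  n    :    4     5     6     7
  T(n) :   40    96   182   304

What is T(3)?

8

Write T(n) = an³ + bn² + cn + d; the 4 given values yield a linear system in the 4 coefficients.
Solving, T(n) = n³ - 5n - 4.
Then T(3) = 8.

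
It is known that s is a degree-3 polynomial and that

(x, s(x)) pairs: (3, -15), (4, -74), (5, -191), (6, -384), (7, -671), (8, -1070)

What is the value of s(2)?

4

First differences: -59, -117, -193, -287, -399. Second differences: -58, -76, -94, -112. Third differences: -18, -18, -18.
Level-3 differences are constant, so s has degree 3.
Fitting a degree-3 polynomial gives s(x) = -3x³ + 7x² + 3x - 6.
Then s(2) = 4.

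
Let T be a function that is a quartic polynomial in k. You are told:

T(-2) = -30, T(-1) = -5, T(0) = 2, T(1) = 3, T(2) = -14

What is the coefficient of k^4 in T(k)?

Write T(k) = ak^4 + bk³ + ck² + dk + e; the 5 given values yield a linear system in the 5 coefficients.
Solving, T(k) = -k^4 - 2k² + 4k + 2.
The coefficient of k^4 is -1.

-1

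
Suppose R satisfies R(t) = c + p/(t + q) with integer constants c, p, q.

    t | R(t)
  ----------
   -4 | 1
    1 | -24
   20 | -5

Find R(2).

-14

(R(t) − c)(t + q) = p for each data point; the three points give a linear system in c and q, then p follows.
Solving: c = -4, q = 0, p = -20, so R(t) = -4 − 20/(t + 0).
Then R(2) = -4 − 20/2 = -14.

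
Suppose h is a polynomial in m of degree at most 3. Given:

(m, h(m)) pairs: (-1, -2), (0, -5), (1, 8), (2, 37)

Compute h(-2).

Write h(m) = am³ + bm² + cm + d; the 4 given values yield a linear system in the 4 coefficients.
Solving, the leading coefficient vanishes, and h(m) = 8m² + 5m - 5.
Then h(-2) = 17.

17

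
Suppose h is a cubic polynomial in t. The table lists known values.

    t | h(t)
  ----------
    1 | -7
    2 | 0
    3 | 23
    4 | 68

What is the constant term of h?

Write h(t) = at³ + bt² + ct + d; the 4 given values yield a linear system in the 4 coefficients.
Solving, h(t) = t³ + 2t² - 6t - 4.
The constant term is h(0) = -4.

-4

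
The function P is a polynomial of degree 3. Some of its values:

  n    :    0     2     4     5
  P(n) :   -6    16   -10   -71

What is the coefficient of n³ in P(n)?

Write P(n) = an³ + bn² + cn + d; the 4 given values yield a linear system in the 4 coefficients.
Solving, P(n) = -2n³ + 6n² + 7n - 6.
The coefficient of n³ is -2.

-2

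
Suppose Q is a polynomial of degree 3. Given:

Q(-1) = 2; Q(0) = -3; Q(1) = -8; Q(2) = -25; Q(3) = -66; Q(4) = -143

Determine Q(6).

-453

First differences: -5, -5, -17, -41, -77. Second differences: 0, -12, -24, -36. Third differences: -12, -12, -12.
Level-3 differences are constant, so Q has degree 3.
Fitting a degree-3 polynomial gives Q(m) = -2m³ - 3m - 3.
Then Q(6) = -453.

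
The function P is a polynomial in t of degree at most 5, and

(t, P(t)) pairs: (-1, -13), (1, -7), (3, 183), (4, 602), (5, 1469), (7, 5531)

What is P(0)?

-6

Write P(t) = at^5 + bt^4 + ct³ + dt² + et + p; the 6 given values yield a linear system in the 6 coefficients.
Solving, the leading coefficient vanishes, and P(t) = 2t^4 + 3t³ - 6t² - 6.
The constant term is P(0) = -6.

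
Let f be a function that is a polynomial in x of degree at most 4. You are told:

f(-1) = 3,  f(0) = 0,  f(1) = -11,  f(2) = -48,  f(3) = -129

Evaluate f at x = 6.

-816

Write f(x) = ax^4 + bx³ + cx² + dx + e; the 5 given values yield a linear system in the 5 coefficients.
Solving, the leading coefficient vanishes, and f(x) = -3x³ - 4x² - 4x.
Then f(6) = -816.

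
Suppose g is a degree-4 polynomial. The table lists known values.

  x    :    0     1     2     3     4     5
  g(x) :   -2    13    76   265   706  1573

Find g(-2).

40

Write g(x) = ax^4 + bx³ + cx² + dx + e; the 6 given values yield a linear system in the 5 coefficients.
Solving, g(x) = 2x^4 + x³ + 7x² + 5x - 2.
Then g(-2) = 40.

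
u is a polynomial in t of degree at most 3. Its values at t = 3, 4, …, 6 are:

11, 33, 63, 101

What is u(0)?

-7

Write u(t) = at³ + bt² + ct + d; the 4 given values yield a linear system in the 4 coefficients.
Solving, the leading coefficient vanishes, and u(t) = 4t² - 6t - 7.
The constant term is u(0) = -7.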